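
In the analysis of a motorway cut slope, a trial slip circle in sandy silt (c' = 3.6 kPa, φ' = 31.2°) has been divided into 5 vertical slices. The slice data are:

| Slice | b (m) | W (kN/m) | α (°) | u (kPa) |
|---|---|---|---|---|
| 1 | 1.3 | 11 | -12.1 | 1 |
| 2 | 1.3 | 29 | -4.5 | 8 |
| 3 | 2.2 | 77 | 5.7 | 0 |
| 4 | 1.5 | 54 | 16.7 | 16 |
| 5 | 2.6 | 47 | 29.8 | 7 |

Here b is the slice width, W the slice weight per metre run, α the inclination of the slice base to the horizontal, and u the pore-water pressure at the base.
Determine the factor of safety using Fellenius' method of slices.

FS = 2.99

Ordinary method of slices: FS = Σ[c'·Δl_i + (W_i cosα_i − u_i·Δl_i)·tanφ'] / Σ W_i sinα_i, with Δl_i = b_i / cosα_i.
Slice 1: Δl = 1.3/cos(-12.1°) = 1.330 m; N'_1 = 11·cos(-12.1°) − 1·1.330 = 9.4; c'Δl = 4.79; W sinα = -2.3
Slice 2: Δl = 1.3/cos(-4.5°) = 1.304 m; N'_2 = 29·cos(-4.5°) − 8·1.304 = 18.5; c'Δl = 4.69; W sinα = -2.3
Slice 3: Δl = 2.2/cos5.7° = 2.211 m; N'_3 = 77·cos5.7° − 0·2.211 = 76.6; c'Δl = 7.96; W sinα = 7.6
Slice 4: Δl = 1.5/cos16.7° = 1.566 m; N'_4 = 54·cos16.7° − 16·1.566 = 26.7; c'Δl = 5.64; W sinα = 15.5
Slice 5: Δl = 2.6/cos29.8° = 2.996 m; N'_5 = 47·cos29.8° − 7·2.996 = 19.8; c'Δl = 10.79; W sinα = 23.4
Σc'Δl = 33.9 kN/m; ΣN' = 151.0 kN/m; ΣW sinα = 41.9 kN/m
Resisting = 33.9 + 151.0·tan31.2° = 33.9 + 91.4 = 125.3 kN/m
FS = 125.3 / 41.9 = 2.988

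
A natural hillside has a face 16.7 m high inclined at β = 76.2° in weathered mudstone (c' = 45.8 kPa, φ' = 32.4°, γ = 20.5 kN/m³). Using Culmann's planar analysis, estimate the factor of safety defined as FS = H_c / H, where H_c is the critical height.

FS = 1.58

H_c = (4c'/γ) · sinβ cosφ' / [1 − cos(β − φ')]
    = (4·45.8/20.5) · sin76.2°·cos32.4° / [1 − cos43.8°]
    = 8.937 · 0.8200 / 0.2782 = 26.34 m
FS = H_c / H = 26.34 / 16.7 = 1.577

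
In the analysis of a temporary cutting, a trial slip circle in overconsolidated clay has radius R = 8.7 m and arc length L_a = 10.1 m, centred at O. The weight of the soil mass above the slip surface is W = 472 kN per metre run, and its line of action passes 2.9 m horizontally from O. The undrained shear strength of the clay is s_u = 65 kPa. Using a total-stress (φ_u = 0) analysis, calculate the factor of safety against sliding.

Taking moments about the centre O, the resisting moment is provided by the undrained shear strength acting along the arc:
M_R = s_u·L_a·R = 65·10.10·8.7 = 5711.5 kN·m/m
M_D = W·d = 472·2.9 = 1368.8 kN·m/m
FS = M_R / M_D = 5711.5 / 1368.8 = 4.173

FS = 4.17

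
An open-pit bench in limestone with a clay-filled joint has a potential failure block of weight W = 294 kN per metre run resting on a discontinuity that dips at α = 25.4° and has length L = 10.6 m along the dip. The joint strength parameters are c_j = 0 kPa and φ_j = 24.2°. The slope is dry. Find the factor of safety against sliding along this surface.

FS = 0.95

Resolving the block weight along and normal to the plane and applying the Mohr–Coulomb strength on the joint:
N' = W cosα = 294·cos25.4° = 265.6 kN/m
Driving force T = W sinα = 294·sin25.4° = 126.1 kN/m
Resisting force R = c_j·L + N'·tanφ_j = 0·10.6 + 265.6·tan24.2° = 0.0 + 119.4 = 119.4 kN/m
FS = R / T = 119.4 / 126.1 = 0.946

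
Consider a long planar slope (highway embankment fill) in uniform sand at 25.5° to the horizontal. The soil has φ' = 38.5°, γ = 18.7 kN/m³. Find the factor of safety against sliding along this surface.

For a dry cohesionless infinite slope the factor of safety is FS = tanφ' / tanβ.
FS = tan38.5° / tan25.5° = 0.7954 / 0.4770 = 1.668

FS = 1.67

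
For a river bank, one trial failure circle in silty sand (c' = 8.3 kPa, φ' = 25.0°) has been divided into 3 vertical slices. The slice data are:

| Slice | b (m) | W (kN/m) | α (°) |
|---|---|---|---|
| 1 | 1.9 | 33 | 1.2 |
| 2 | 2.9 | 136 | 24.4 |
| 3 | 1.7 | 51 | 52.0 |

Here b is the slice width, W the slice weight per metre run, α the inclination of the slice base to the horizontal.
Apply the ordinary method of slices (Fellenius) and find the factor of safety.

Ordinary method of slices: FS = Σ[c'·Δl_i + (W_i cosα_i)·tanφ'] / Σ W_i sinα_i, with Δl_i = b_i / cosα_i.
Slice 1: Δl = 1.9/cos1.2° = 1.900 m; N'_1 = 33·cos1.2° = 33.0; c'Δl = 15.77; W sinα = 0.7
Slice 2: Δl = 2.9/cos24.4° = 3.184 m; N'_2 = 136·cos24.4° = 123.9; c'Δl = 26.43; W sinα = 56.2
Slice 3: Δl = 1.7/cos52.0° = 2.761 m; N'_3 = 51·cos52.0° = 31.4; c'Δl = 22.92; W sinα = 40.2
Σc'Δl = 65.1 kN/m; ΣN' = 188.2 kN/m; ΣW sinα = 97.1 kN/m
Resisting = 65.1 + 188.2·tan25.0° = 65.1 + 87.8 = 152.9 kN/m
FS = 152.9 / 97.1 = 1.575

FS = 1.58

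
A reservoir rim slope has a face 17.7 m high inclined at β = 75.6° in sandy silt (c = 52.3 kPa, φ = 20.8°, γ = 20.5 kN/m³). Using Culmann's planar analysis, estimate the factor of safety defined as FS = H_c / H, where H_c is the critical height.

FS = 1.23

H_c = (4c/γ) · sinβ cosφ / [1 − cos(β − φ)]
    = (4·52.3/20.5) · sin75.6°·cos20.8° / [1 − cos54.8°]
    = 10.205 · 0.9055 / 0.4236 = 21.81 m
FS = H_c / H = 21.81 / 17.7 = 1.232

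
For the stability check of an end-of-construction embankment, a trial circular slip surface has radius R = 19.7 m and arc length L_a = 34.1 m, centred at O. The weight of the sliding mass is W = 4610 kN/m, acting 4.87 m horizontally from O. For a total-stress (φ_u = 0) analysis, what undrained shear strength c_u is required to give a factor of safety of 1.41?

c_u = 47.1 kPa

FS = c_u·L_a·R / (W·d), so c_u = FS·W·d / (L_a·R).
c_u = 1.41·4610·4.87 / (34.10·19.7) = 31655.5 / 671.77 = 47.12 kPa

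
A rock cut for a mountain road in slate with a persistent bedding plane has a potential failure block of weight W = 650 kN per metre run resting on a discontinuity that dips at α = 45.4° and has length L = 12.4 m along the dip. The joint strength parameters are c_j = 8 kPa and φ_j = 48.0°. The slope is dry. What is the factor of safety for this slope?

FS = 1.31

Resolving the block weight along and normal to the plane and applying the Mohr–Coulomb strength on the joint:
N' = W cosα = 650·cos45.4° = 456.4 kN/m
Driving force T = W sinα = 650·sin45.4° = 462.8 kN/m
Resisting force R = c_j·L + N'·tanφ_j = 8·12.4 + 456.4·tan48.0° = 99.2 + 506.9 = 606.1 kN/m
FS = R / T = 606.1 / 462.8 = 1.310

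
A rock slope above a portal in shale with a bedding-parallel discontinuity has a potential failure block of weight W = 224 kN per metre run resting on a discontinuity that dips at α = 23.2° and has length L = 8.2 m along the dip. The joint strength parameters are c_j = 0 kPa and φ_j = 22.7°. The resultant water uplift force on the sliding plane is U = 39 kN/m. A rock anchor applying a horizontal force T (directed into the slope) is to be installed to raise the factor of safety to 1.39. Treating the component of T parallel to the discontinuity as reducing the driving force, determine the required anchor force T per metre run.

T = 37 kN/m

Resolving forces along and normal to the sliding plane, with the horizontal anchor force T adding T·sinα to the effective normal force and T·cosα acting up the plane against the driving force:
FS = [c_jL + (W cosα − U + T sinα) tanφ_j] / [W sinα − T cosα]
Without the anchor: N' = 166.9 kN/m, driving T_d = 88.2 kN/m, resisting R = 0·8.2 + 166.9·tan22.7° = 69.8 kN/m, FS = 0.79.
Setting FS = 1.39 and solving for T:
1.39·(88.2 − T cos23.2°) = 69.8 + T sin23.2°·tan22.7°
T·(sin23.2°·tan22.7° + 1.39·cos23.2°) = 1.39·88.2 − 69.8
T·(0.3939·0.4183 + 1.39·0.9191) = 122.7 − 69.8 = 52.8
T·1.4424 = 52.8
T = 36.6 kN/m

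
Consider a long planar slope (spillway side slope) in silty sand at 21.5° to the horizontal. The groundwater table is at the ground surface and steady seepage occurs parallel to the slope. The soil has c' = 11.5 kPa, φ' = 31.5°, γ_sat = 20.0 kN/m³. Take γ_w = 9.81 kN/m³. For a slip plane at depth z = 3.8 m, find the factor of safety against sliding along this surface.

FS = 1.24

With seepage parallel to the slope and the water table at the surface, the effective normal stress on the slip plane uses the buoyant unit weight γ' = γ_sat − γ_w while the driving shear stress uses γ_sat:
FS = [c' + γ' z cos²β tanφ'] / [γ_sat z sinβ cosβ]
γ' = 20.0 − 9.81 = 10.19 kN/m³
Numerator = 11.5 + 10.19·3.8·cos²21.5°·tan31.5° = 11.5 + 10.19·3.8·0.8657·0.6128 = 32.042 kPa
Denominator = 20.0·3.8·sin21.5°·cos21.5° = 20.0·3.8·0.3665·0.9304 = 25.916 kPa
FS = 32.042 / 25.916 = 1.236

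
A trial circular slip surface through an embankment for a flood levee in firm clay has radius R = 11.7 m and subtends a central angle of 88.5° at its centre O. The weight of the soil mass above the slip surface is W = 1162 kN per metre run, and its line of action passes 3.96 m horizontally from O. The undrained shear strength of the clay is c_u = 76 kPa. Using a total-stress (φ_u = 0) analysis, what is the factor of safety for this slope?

Taking moments about the centre O, the resisting moment is provided by the undrained shear strength acting along the arc:
Arc length L_a = R·θ = 11.7·(88.5°·π/180) = 11.7·1.5446 = 18.07 m
M_R = c_u·L_a·R = 76·18.07·11.7 = 16069.6 kN·m/m
M_D = W·d = 1162·3.96 = 4601.5 kN·m/m
FS = M_R / M_D = 16069.6 / 4601.5 = 3.492

FS = 3.49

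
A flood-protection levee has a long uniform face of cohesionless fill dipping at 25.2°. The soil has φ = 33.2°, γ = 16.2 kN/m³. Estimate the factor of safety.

For a dry cohesionless infinite slope the factor of safety is FS = tanφ / tanβ.
FS = tan33.2° / tan25.2° = 0.6544 / 0.4706 = 1.391

FS = 1.39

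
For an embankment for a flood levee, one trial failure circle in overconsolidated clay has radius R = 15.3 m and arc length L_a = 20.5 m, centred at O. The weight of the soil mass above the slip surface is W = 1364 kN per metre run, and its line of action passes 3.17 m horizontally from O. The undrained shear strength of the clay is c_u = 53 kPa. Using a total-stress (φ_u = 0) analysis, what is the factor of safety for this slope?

FS = 3.84

Taking moments about the centre O, the resisting moment is provided by the undrained shear strength acting along the arc:
M_R = c_u·L_a·R = 53·20.50·15.3 = 16623.5 kN·m/m
M_D = W·d = 1364·3.17 = 4323.9 kN·m/m
FS = M_R / M_D = 16623.5 / 4323.9 = 3.845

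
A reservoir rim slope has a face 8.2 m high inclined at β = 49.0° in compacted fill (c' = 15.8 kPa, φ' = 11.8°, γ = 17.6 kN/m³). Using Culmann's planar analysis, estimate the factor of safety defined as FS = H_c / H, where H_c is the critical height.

H_c = (4c'/γ) · sinβ cosφ' / [1 − cos(β − φ')]
    = (4·15.8/17.6) · sin49.0°·cos11.8° / [1 − cos37.2°]
    = 3.591 · 0.7388 / 0.2035 = 13.04 m
FS = H_c / H = 13.04 / 8.2 = 1.590

FS = 1.59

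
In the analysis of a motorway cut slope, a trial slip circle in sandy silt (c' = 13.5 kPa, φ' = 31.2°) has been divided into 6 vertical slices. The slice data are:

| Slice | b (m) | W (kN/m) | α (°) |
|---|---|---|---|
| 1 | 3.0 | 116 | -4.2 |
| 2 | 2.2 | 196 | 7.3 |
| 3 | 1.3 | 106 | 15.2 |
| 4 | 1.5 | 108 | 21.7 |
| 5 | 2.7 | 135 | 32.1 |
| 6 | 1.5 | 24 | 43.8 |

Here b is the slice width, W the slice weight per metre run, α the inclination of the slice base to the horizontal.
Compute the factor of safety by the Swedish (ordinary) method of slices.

Ordinary method of slices: FS = Σ[c'·Δl_i + (W_i cosα_i)·tanφ'] / Σ W_i sinα_i, with Δl_i = b_i / cosα_i.
Slice 1: Δl = 3.0/cos(-4.2°) = 3.008 m; N'_1 = 116·cos(-4.2°) = 115.7; c'Δl = 40.61; W sinα = -8.5
Slice 2: Δl = 2.2/cos7.3° = 2.218 m; N'_2 = 196·cos7.3° = 194.4; c'Δl = 29.94; W sinα = 24.9
Slice 3: Δl = 1.3/cos15.2° = 1.347 m; N'_3 = 106·cos15.2° = 102.3; c'Δl = 18.19; W sinα = 27.8
Slice 4: Δl = 1.5/cos21.7° = 1.614 m; N'_4 = 108·cos21.7° = 100.3; c'Δl = 21.79; W sinα = 39.9
Slice 5: Δl = 2.7/cos32.1° = 3.187 m; N'_5 = 135·cos32.1° = 114.4; c'Δl = 43.03; W sinα = 71.7
Slice 6: Δl = 1.5/cos43.8° = 2.078 m; N'_6 = 24·cos43.8° = 17.3; c'Δl = 28.06; W sinα = 16.6
Σc'Δl = 181.6 kN/m; ΣN' = 644.4 kN/m; ΣW sinα = 172.5 kN/m
Resisting = 181.6 + 644.4·tan31.2° = 181.6 + 390.3 = 571.9 kN/m
FS = 571.9 / 172.5 = 3.316

FS = 3.32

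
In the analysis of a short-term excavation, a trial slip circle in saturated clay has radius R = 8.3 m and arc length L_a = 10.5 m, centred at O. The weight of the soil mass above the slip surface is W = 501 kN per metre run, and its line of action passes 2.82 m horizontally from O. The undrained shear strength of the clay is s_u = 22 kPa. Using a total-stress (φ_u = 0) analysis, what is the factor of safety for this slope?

FS = 1.36

Taking moments about the centre O, the resisting moment is provided by the undrained shear strength acting along the arc:
M_R = s_u·L_a·R = 22·10.50·8.3 = 1917.3 kN·m/m
M_D = W·d = 501·2.82 = 1412.8 kN·m/m
FS = M_R / M_D = 1917.3 / 1412.8 = 1.357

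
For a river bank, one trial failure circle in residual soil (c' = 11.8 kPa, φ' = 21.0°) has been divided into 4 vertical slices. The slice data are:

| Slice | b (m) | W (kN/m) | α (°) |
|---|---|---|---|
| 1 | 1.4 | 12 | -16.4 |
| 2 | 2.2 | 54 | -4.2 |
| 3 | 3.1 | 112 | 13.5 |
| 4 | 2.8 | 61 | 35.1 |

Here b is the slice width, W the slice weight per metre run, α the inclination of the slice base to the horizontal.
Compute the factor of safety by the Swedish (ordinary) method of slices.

Ordinary method of slices: FS = Σ[c'·Δl_i + (W_i cosα_i)·tanφ'] / Σ W_i sinα_i, with Δl_i = b_i / cosα_i.
Slice 1: Δl = 1.4/cos(-16.4°) = 1.459 m; N'_1 = 12·cos(-16.4°) = 11.5; c'Δl = 17.22; W sinα = -3.4
Slice 2: Δl = 2.2/cos(-4.2°) = 2.206 m; N'_2 = 54·cos(-4.2°) = 53.9; c'Δl = 26.03; W sinα = -4.0
Slice 3: Δl = 3.1/cos13.5° = 3.188 m; N'_3 = 112·cos13.5° = 108.9; c'Δl = 37.62; W sinα = 26.1
Slice 4: Δl = 2.8/cos35.1° = 3.422 m; N'_4 = 61·cos35.1° = 49.9; c'Δl = 40.38; W sinα = 35.1
Σc'Δl = 121.3 kN/m; ΣN' = 224.2 kN/m; ΣW sinα = 53.9 kN/m
Resisting = 121.3 + 224.2·tan21.0° = 121.3 + 86.1 = 207.3 kN/m
FS = 207.3 / 53.9 = 3.848

FS = 3.85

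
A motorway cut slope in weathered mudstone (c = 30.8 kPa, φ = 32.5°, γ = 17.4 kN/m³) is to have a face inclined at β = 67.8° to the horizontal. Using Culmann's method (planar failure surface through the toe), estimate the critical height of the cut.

Culmann's analysis gives the critical failure plane at α_cr = (β + φ)/2 = (67.8 + 32.5)/2 = 50.1°, and the critical height
H_c = (4c/γ) · sinβ cosφ / [1 − cos(β − φ)]
    = (4·30.8/17.4) · sin67.8°·cos32.5° / [1 − cos(35.3°)]
    = 7.080 · 0.9259·0.8434 / [1 − 0.8161]
    = 7.080 · 0.7809 / 0.1839
    = 30.07 m

H_c = 30.07 m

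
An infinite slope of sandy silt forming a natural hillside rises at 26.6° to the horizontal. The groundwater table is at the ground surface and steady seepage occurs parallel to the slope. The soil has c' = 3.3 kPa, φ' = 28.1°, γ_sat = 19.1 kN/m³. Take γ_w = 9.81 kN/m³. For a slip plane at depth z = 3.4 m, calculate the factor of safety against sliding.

With seepage parallel to the slope and the water table at the surface, the effective normal stress on the slip plane uses the buoyant unit weight γ' = γ_sat − γ_w while the driving shear stress uses γ_sat:
FS = [c' + γ' z cos²β tanφ'] / [γ_sat z sinβ cosβ]
γ' = 19.1 − 9.81 = 9.29 kN/m³
Numerator = 3.3 + 9.29·3.4·cos²26.6°·tan28.1° = 3.3 + 9.29·3.4·0.7995·0.5340 = 16.784 kPa
Denominator = 19.1·3.4·sin26.6°·cos26.6° = 19.1·3.4·0.4478·0.8942 = 26.000 kPa
FS = 16.784 / 26.000 = 0.646

FS = 0.65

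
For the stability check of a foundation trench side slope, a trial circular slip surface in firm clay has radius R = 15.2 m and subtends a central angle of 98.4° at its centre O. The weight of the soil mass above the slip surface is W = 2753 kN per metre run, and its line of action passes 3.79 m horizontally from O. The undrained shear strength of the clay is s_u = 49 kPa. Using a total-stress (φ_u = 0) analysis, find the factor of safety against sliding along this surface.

Taking moments about the centre O, the resisting moment is provided by the undrained shear strength acting along the arc:
Arc length L_a = R·θ = 15.2·(98.4°·π/180) = 15.2·1.7174 = 26.10 m
M_R = s_u·L_a·R = 49·26.10·15.2 = 19442.7 kN·m/m
M_D = W·d = 2753·3.79 = 10433.9 kN·m/m
FS = M_R / M_D = 19442.7 / 10433.9 = 1.863

FS = 1.86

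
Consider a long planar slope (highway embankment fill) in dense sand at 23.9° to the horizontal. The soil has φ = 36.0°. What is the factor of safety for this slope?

For a dry cohesionless infinite slope the factor of safety is FS = tanφ / tanβ.
FS = tan36.0° / tan23.9° = 0.7265 / 0.4431 = 1.640

FS = 1.64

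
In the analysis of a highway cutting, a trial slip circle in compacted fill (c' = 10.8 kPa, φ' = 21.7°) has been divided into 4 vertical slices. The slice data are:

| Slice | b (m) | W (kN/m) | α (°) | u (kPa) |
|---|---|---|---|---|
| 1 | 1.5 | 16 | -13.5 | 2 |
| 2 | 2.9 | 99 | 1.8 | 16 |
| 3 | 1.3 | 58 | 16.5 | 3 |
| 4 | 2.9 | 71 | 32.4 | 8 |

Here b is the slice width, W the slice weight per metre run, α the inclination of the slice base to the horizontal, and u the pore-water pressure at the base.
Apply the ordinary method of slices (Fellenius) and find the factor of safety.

Ordinary method of slices: FS = Σ[c'·Δl_i + (W_i cosα_i − u_i·Δl_i)·tanφ'] / Σ W_i sinα_i, with Δl_i = b_i / cosα_i.
Slice 1: Δl = 1.5/cos(-13.5°) = 1.543 m; N'_1 = 16·cos(-13.5°) − 2·1.543 = 12.5; c'Δl = 16.66; W sinα = -3.7
Slice 2: Δl = 2.9/cos1.8° = 2.901 m; N'_2 = 99·cos1.8° − 16·2.901 = 52.5; c'Δl = 31.34; W sinα = 3.1
Slice 3: Δl = 1.3/cos16.5° = 1.356 m; N'_3 = 58·cos16.5° − 3·1.356 = 51.5; c'Δl = 14.64; W sinα = 16.5
Slice 4: Δl = 2.9/cos32.4° = 3.435 m; N'_4 = 71·cos32.4° − 8·3.435 = 32.5; c'Δl = 37.09; W sinα = 38.0
Σc'Δl = 99.7 kN/m; ΣN' = 149.0 kN/m; ΣW sinα = 53.9 kN/m
Resisting = 99.7 + 149.0·tan21.7° = 99.7 + 59.3 = 159.0 kN/m
FS = 159.0 / 53.9 = 2.951

FS = 2.95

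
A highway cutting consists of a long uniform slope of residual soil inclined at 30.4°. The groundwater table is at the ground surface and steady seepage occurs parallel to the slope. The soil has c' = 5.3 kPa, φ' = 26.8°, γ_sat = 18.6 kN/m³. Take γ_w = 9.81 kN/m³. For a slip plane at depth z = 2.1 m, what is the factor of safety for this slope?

FS = 0.72

With seepage parallel to the slope and the water table at the surface, the effective normal stress on the slip plane uses the buoyant unit weight γ' = γ_sat − γ_w while the driving shear stress uses γ_sat:
FS = [c' + γ' z cos²β tanφ'] / [γ_sat z sinβ cosβ]
γ' = 18.6 − 9.81 = 8.79 kN/m³
Numerator = 5.3 + 8.79·2.1·cos²30.4°·tan26.8° = 5.3 + 8.79·2.1·0.7439·0.5051 = 12.237 kPa
Denominator = 18.6·2.1·sin30.4°·cos30.4° = 18.6·2.1·0.5060·0.8625 = 17.048 kPa
FS = 12.237 / 17.048 = 0.718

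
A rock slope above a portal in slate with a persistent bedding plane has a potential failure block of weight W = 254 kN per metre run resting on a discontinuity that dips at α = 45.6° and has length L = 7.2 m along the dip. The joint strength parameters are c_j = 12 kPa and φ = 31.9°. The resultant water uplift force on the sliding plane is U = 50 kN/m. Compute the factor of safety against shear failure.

FS = 0.91

Resolving the block weight along and normal to the plane and applying the Mohr–Coulomb strength on the joint:
N' = W cosα − U = 254·cos45.6° − 50 = 127.7 kN/m
Driving force T = W sinα = 254·sin45.6° = 181.5 kN/m
Resisting force R = c_j·L + N'·tanφ = 12·7.2 + 127.7·tan31.9° = 86.4 + 79.5 = 165.9 kN/m
FS = R / T = 165.9 / 181.5 = 0.914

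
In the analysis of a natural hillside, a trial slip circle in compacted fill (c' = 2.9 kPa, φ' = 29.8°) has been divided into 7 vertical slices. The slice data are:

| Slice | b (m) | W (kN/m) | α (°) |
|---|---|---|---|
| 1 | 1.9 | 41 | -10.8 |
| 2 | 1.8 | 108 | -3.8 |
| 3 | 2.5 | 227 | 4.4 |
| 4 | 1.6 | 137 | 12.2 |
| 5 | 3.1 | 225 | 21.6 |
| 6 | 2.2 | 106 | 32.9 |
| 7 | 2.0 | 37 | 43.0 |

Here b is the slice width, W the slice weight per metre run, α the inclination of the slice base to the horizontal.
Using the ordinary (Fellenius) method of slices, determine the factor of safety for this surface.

FS = 2.66

Ordinary method of slices: FS = Σ[c'·Δl_i + (W_i cosα_i)·tanφ'] / Σ W_i sinα_i, with Δl_i = b_i / cosα_i.
Slice 1: Δl = 1.9/cos(-10.8°) = 1.934 m; N'_1 = 41·cos(-10.8°) = 40.3; c'Δl = 5.61; W sinα = -7.7
Slice 2: Δl = 1.8/cos(-3.8°) = 1.804 m; N'_2 = 108·cos(-3.8°) = 107.8; c'Δl = 5.23; W sinα = -7.2
Slice 3: Δl = 2.5/cos4.4° = 2.507 m; N'_3 = 227·cos4.4° = 226.3; c'Δl = 7.27; W sinα = 17.4
Slice 4: Δl = 1.6/cos12.2° = 1.637 m; N'_4 = 137·cos12.2° = 133.9; c'Δl = 4.75; W sinα = 29.0
Slice 5: Δl = 3.1/cos21.6° = 3.334 m; N'_5 = 225·cos21.6° = 209.2; c'Δl = 9.67; W sinα = 82.8
Slice 6: Δl = 2.2/cos32.9° = 2.620 m; N'_6 = 106·cos32.9° = 89.0; c'Δl = 7.60; W sinα = 57.6
Slice 7: Δl = 2.0/cos43.0° = 2.735 m; N'_7 = 37·cos43.0° = 27.1; c'Δl = 7.93; W sinα = 25.2
Σc'Δl = 48.1 kN/m; ΣN' = 833.5 kN/m; ΣW sinα = 197.2 kN/m
Resisting = 48.1 + 833.5·tan29.8° = 48.1 + 477.4 = 525.4 kN/m
FS = 525.4 / 197.2 = 2.665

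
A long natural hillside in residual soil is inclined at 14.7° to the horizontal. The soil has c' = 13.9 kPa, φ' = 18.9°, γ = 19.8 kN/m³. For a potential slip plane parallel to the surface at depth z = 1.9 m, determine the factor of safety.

FS = 2.81

For an infinite slope with a slip plane parallel to the surface (no pore pressure): FS = [c' + γz cos²β tanφ'] / [γz sinβ cosβ].
γz = 19.8·1.9 = 37.62 kN/m²
Numerator = 13.9 + 37.62·cos²14.7°·tan18.9° = 13.9 + 37.62·0.9356·0.3424 = 25.951 kPa
Denominator = 37.62·sin14.7°·cos14.7° = 37.62·0.2538·0.9673 = 9.234 kPa
FS = 25.951 / 9.234 = 2.810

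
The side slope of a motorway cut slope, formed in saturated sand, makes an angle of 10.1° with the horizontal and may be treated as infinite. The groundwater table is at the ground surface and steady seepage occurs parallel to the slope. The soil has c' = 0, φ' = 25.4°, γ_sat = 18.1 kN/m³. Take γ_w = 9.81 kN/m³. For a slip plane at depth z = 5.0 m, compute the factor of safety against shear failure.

FS = 1.22

With seepage parallel to the slope and the water table at the surface, the effective normal stress on the slip plane uses the buoyant unit weight γ' = γ_sat − γ_w while the driving shear stress uses γ_sat:
FS = [c' + γ' z cos²β tanφ'] / [γ_sat z sinβ cosβ]
(For c' = 0 this reduces to FS = (γ'/γ_sat)·tanφ'/tanβ.)
γ' = 18.1 − 9.81 = 8.29 kN/m³
Numerator = 0.0 + 8.29·5.0·cos²10.1°·tan25.4° = 0.0 + 8.29·5.0·0.9692·0.4748 = 19.077 kPa
Denominator = 18.1·5.0·sin10.1°·cos10.1° = 18.1·5.0·0.1754·0.9845 = 15.625 kPa
FS = 19.077 / 15.625 = 1.221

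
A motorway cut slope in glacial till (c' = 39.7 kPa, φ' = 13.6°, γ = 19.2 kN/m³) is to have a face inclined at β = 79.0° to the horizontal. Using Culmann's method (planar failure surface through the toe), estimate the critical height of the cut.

H_c = 13.52 m

Culmann's analysis gives the critical failure plane at α_cr = (β + φ')/2 = (79.0 + 13.6)/2 = 46.3°, and the critical height
H_c = (4c'/γ) · sinβ cosφ' / [1 − cos(β − φ')]
    = (4·39.7/19.2) · sin79.0°·cos13.6° / [1 − cos(65.4°)]
    = 8.271 · 0.9816·0.9720 / [1 − 0.4163]
    = 8.271 · 0.9541 / 0.5837
    = 13.52 m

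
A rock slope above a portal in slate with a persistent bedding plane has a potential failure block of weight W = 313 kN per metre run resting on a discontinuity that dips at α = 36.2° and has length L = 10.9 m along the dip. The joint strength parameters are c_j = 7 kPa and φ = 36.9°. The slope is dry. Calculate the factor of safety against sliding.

FS = 1.44

Resolving the block weight along and normal to the plane and applying the Mohr–Coulomb strength on the joint:
N' = W cosα = 313·cos36.2° = 252.6 kN/m
Driving force T = W sinα = 313·sin36.2° = 184.9 kN/m
Resisting force R = c_j·L + N'·tanφ = 7·10.9 + 252.6·tan36.9° = 76.3 + 189.6 = 265.9 kN/m
FS = R / T = 265.9 / 184.9 = 1.439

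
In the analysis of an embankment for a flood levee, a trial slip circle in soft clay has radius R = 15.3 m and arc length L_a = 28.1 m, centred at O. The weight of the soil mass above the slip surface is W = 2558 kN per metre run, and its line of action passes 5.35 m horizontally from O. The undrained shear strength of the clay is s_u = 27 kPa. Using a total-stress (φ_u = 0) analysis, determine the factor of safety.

Taking moments about the centre O, the resisting moment is provided by the undrained shear strength acting along the arc:
M_R = s_u·L_a·R = 27·28.10·15.3 = 11608.1 kN·m/m
M_D = W·d = 2558·5.35 = 13685.3 kN·m/m
FS = M_R / M_D = 11608.1 / 13685.3 = 0.848

FS = 0.85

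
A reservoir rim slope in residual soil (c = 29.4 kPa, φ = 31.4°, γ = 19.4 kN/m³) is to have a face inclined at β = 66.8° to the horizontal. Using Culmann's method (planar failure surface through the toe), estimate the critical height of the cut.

H_c = 25.72 m

Culmann's analysis gives the critical failure plane at α_cr = (β + φ)/2 = (66.8 + 31.4)/2 = 49.1°, and the critical height
H_c = (4c/γ) · sinβ cosφ / [1 − cos(β − φ)]
    = (4·29.4/19.4) · sin66.8°·cos31.4° / [1 − cos(35.4°)]
    = 6.062 · 0.9191·0.8536 / [1 − 0.8151]
    = 6.062 · 0.7845 / 0.1849
    = 25.72 m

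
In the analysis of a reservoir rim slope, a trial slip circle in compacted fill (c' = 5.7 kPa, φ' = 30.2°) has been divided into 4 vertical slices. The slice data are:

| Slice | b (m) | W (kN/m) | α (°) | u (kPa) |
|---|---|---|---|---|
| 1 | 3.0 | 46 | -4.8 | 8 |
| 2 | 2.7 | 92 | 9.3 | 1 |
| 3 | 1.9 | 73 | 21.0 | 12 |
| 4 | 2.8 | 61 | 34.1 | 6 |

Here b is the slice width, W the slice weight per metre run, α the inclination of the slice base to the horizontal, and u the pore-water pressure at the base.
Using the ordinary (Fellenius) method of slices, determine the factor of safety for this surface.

Ordinary method of slices: FS = Σ[c'·Δl_i + (W_i cosα_i − u_i·Δl_i)·tanφ'] / Σ W_i sinα_i, with Δl_i = b_i / cosα_i.
Slice 1: Δl = 3.0/cos(-4.8°) = 3.011 m; N'_1 = 46·cos(-4.8°) − 8·3.011 = 21.8; c'Δl = 17.16; W sinα = -3.8
Slice 2: Δl = 2.7/cos9.3° = 2.736 m; N'_2 = 92·cos9.3° − 1·2.736 = 88.1; c'Δl = 15.59; W sinα = 14.9
Slice 3: Δl = 1.9/cos21.0° = 2.035 m; N'_3 = 73·cos21.0° − 12·2.035 = 43.7; c'Δl = 11.60; W sinα = 26.2
Slice 4: Δl = 2.8/cos34.1° = 3.381 m; N'_4 = 61·cos34.1° − 6·3.381 = 30.2; c'Δl = 19.27; W sinα = 34.2
Σc'Δl = 63.6 kN/m; ΣN' = 183.8 kN/m; ΣW sinα = 71.4 kN/m
Resisting = 63.6 + 183.8·tan30.2° = 63.6 + 107.0 = 170.6 kN/m
FS = 170.6 / 71.4 = 2.390

FS = 2.39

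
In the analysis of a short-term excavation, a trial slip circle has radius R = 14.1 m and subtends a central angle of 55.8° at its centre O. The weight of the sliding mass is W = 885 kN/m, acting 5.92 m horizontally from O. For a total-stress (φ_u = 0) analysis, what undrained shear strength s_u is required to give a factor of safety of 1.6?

s_u = 43.3 kPa

FS = s_u·L_a·R / (W·d), so s_u = FS·W·d / (L_a·R).
Arc length L_a = R·θ = 14.1·(55.8°·π/180) = 14.1·0.9739 = 13.73 m
s_u = 1.6·885·5.92 / (13.73·14.1) = 8382.7 / 193.62 = 43.29 kPa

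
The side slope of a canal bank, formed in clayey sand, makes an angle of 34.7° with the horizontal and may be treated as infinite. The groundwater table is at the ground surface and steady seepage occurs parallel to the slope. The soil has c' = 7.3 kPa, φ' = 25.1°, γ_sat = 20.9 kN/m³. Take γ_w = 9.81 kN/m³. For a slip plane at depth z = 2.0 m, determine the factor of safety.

With seepage parallel to the slope and the water table at the surface, the effective normal stress on the slip plane uses the buoyant unit weight γ' = γ_sat − γ_w while the driving shear stress uses γ_sat:
FS = [c' + γ' z cos²β tanφ'] / [γ_sat z sinβ cosβ]
γ' = 20.9 − 9.81 = 11.09 kN/m³
Numerator = 7.3 + 11.09·2.0·cos²34.7°·tan25.1° = 7.3 + 11.09·2.0·0.6759·0.4684 = 14.323 kPa
Denominator = 20.9·2.0·sin34.7°·cos34.7° = 20.9·2.0·0.5693·0.8221 = 19.564 kPa
FS = 14.323 / 19.564 = 0.732

FS = 0.73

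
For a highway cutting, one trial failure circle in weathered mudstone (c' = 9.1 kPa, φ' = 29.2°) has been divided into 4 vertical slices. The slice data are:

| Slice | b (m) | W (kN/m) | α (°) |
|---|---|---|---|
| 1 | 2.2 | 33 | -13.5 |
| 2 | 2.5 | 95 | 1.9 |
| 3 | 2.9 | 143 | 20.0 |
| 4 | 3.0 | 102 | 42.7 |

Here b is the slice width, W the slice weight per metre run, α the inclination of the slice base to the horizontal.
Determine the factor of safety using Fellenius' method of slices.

FS = 2.61

Ordinary method of slices: FS = Σ[c'·Δl_i + (W_i cosα_i)·tanφ'] / Σ W_i sinα_i, with Δl_i = b_i / cosα_i.
Slice 1: Δl = 2.2/cos(-13.5°) = 2.263 m; N'_1 = 33·cos(-13.5°) = 32.1; c'Δl = 20.59; W sinα = -7.7
Slice 2: Δl = 2.5/cos1.9° = 2.501 m; N'_2 = 95·cos1.9° = 94.9; c'Δl = 22.76; W sinα = 3.1
Slice 3: Δl = 2.9/cos20.0° = 3.086 m; N'_3 = 143·cos20.0° = 134.4; c'Δl = 28.08; W sinα = 48.9
Slice 4: Δl = 3.0/cos42.7° = 4.082 m; N'_4 = 102·cos42.7° = 75.0; c'Δl = 37.15; W sinα = 69.2
Σc'Δl = 108.6 kN/m; ΣN' = 336.4 kN/m; ΣW sinα = 113.5 kN/m
Resisting = 108.6 + 336.4·tan29.2° = 108.6 + 188.0 = 296.6 kN/m
FS = 296.6 / 113.5 = 2.612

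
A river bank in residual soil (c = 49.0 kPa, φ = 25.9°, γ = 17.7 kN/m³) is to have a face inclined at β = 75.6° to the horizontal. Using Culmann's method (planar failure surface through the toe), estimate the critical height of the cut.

Culmann's analysis gives the critical failure plane at α_cr = (β + φ)/2 = (75.6 + 25.9)/2 = 50.8°, and the critical height
H_c = (4c/γ) · sinβ cosφ / [1 − cos(β − φ)]
    = (4·49.0/17.7) · sin75.6°·cos25.9° / [1 − cos(49.7°)]
    = 11.073 · 0.9686·0.8996 / [1 − 0.6468]
    = 11.073 · 0.8713 / 0.3532
    = 27.32 m

H_c = 27.32 m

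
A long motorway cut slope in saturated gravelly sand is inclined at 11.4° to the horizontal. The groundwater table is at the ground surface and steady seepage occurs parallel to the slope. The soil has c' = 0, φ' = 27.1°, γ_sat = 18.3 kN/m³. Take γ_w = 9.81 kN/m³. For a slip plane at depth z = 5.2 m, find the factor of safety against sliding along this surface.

With seepage parallel to the slope and the water table at the surface, the effective normal stress on the slip plane uses the buoyant unit weight γ' = γ_sat − γ_w while the driving shear stress uses γ_sat:
FS = [c' + γ' z cos²β tanφ'] / [γ_sat z sinβ cosβ]
(For c' = 0 this reduces to FS = (γ'/γ_sat)·tanφ'/tanβ.)
γ' = 18.3 − 9.81 = 8.49 kN/m³
Numerator = 0.0 + 8.49·5.2·cos²11.4°·tan27.1° = 0.0 + 8.49·5.2·0.9609·0.5117 = 21.709 kPa
Denominator = 18.3·5.2·sin11.4°·cos11.4° = 18.3·5.2·0.1977·0.9803 = 18.438 kPa
FS = 21.709 / 18.438 = 1.177

FS = 1.18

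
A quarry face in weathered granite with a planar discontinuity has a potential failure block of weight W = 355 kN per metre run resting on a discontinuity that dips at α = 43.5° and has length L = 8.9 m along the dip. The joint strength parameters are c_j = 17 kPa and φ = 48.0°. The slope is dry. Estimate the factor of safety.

Resolving the block weight along and normal to the plane and applying the Mohr–Coulomb strength on the joint:
N' = W cosα = 355·cos43.5° = 257.5 kN/m
Driving force T = W sinα = 355·sin43.5° = 244.4 kN/m
Resisting force R = c_j·L + N'·tanφ = 17·8.9 + 257.5·tan48.0° = 151.3 + 286.0 = 437.3 kN/m
FS = R / T = 437.3 / 244.4 = 1.789

FS = 1.79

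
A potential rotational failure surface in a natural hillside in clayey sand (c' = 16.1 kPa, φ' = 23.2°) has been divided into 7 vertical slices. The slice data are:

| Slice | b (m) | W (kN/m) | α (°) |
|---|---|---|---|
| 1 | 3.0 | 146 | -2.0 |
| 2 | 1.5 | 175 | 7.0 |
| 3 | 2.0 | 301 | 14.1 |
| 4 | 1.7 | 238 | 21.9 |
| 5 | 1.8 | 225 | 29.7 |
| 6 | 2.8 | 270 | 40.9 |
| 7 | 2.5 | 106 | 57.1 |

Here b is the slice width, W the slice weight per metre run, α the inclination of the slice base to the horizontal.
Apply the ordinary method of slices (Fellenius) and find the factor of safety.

FS = 1.54

Ordinary method of slices: FS = Σ[c'·Δl_i + (W_i cosα_i)·tanφ'] / Σ W_i sinα_i, with Δl_i = b_i / cosα_i.
Slice 1: Δl = 3.0/cos(-2.0°) = 3.002 m; N'_1 = 146·cos(-2.0°) = 145.9; c'Δl = 48.33; W sinα = -5.1
Slice 2: Δl = 1.5/cos7.0° = 1.511 m; N'_2 = 175·cos7.0° = 173.7; c'Δl = 24.33; W sinα = 21.3
Slice 3: Δl = 2.0/cos14.1° = 2.062 m; N'_3 = 301·cos14.1° = 291.9; c'Δl = 33.20; W sinα = 73.3
Slice 4: Δl = 1.7/cos21.9° = 1.832 m; N'_4 = 238·cos21.9° = 220.8; c'Δl = 29.50; W sinα = 88.8
Slice 5: Δl = 1.8/cos29.7° = 2.072 m; N'_5 = 225·cos29.7° = 195.4; c'Δl = 33.36; W sinα = 111.5
Slice 6: Δl = 2.8/cos40.9° = 3.704 m; N'_6 = 270·cos40.9° = 204.1; c'Δl = 59.64; W sinα = 176.8
Slice 7: Δl = 2.5/cos57.1° = 4.603 m; N'_7 = 106·cos57.1° = 57.6; c'Δl = 74.10; W sinα = 89.0
Σc'Δl = 302.5 kN/m; ΣN' = 1289.5 kN/m; ΣW sinα = 555.6 kN/m
Resisting = 302.5 + 1289.5·tan23.2° = 302.5 + 552.7 = 855.1 kN/m
FS = 855.1 / 555.6 = 1.539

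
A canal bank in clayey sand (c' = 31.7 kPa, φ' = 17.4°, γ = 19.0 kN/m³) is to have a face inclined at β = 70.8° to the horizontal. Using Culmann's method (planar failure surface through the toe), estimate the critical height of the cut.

Culmann's analysis gives the critical failure plane at α_cr = (β + φ')/2 = (70.8 + 17.4)/2 = 44.1°, and the critical height
H_c = (4c'/γ) · sinβ cosφ' / [1 − cos(β − φ')]
    = (4·31.7/19.0) · sin70.8°·cos17.4° / [1 − cos(53.4°)]
    = 6.674 · 0.9444·0.9542 / [1 − 0.5962]
    = 6.674 · 0.9012 / 0.4038
    = 14.89 m

H_c = 14.89 m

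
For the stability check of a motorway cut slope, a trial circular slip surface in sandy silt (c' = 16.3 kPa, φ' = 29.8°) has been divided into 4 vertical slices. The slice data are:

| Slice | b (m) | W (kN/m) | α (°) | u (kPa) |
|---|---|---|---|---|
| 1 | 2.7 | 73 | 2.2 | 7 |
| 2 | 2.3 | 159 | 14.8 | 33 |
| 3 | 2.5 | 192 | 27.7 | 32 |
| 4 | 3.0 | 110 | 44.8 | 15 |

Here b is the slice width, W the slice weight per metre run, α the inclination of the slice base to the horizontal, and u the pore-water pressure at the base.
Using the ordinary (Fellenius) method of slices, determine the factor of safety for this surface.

Ordinary method of slices: FS = Σ[c'·Δl_i + (W_i cosα_i − u_i·Δl_i)·tanφ'] / Σ W_i sinα_i, with Δl_i = b_i / cosα_i.
Slice 1: Δl = 2.7/cos2.2° = 2.702 m; N'_1 = 73·cos2.2° − 7·2.702 = 54.0; c'Δl = 44.04; W sinα = 2.8
Slice 2: Δl = 2.3/cos14.8° = 2.379 m; N'_2 = 159·cos14.8° − 33·2.379 = 75.2; c'Δl = 38.78; W sinα = 40.6
Slice 3: Δl = 2.5/cos27.7° = 2.824 m; N'_3 = 192·cos27.7° − 32·2.824 = 79.6; c'Δl = 46.02; W sinα = 89.2
Slice 4: Δl = 3.0/cos44.8° = 4.228 m; N'_4 = 110·cos44.8° − 15·4.228 = 14.6; c'Δl = 68.91; W sinα = 77.5
Σc'Δl = 197.8 kN/m; ΣN' = 223.5 kN/m; ΣW sinα = 210.2 kN/m
Resisting = 197.8 + 223.5·tan29.8° = 197.8 + 128.0 = 325.8 kN/m
FS = 325.8 / 210.2 = 1.550

FS = 1.55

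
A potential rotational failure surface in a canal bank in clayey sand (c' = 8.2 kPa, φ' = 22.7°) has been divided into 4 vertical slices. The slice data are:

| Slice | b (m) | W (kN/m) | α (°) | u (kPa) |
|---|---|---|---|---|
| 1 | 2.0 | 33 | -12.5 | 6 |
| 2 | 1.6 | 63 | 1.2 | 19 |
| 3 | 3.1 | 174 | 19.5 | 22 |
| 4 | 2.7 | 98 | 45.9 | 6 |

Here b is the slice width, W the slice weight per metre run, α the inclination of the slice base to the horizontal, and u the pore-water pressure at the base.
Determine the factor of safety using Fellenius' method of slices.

FS = 1.37

Ordinary method of slices: FS = Σ[c'·Δl_i + (W_i cosα_i − u_i·Δl_i)·tanφ'] / Σ W_i sinα_i, with Δl_i = b_i / cosα_i.
Slice 1: Δl = 2.0/cos(-12.5°) = 2.049 m; N'_1 = 33·cos(-12.5°) − 6·2.049 = 19.9; c'Δl = 16.80; W sinα = -7.1
Slice 2: Δl = 1.6/cos1.2° = 1.600 m; N'_2 = 63·cos1.2° − 19·1.600 = 32.6; c'Δl = 13.12; W sinα = 1.3
Slice 3: Δl = 3.1/cos19.5° = 3.289 m; N'_3 = 174·cos19.5° − 22·3.289 = 91.7; c'Δl = 26.97; W sinα = 58.1
Slice 4: Δl = 2.7/cos45.9° = 3.880 m; N'_4 = 98·cos45.9° − 6·3.880 = 44.9; c'Δl = 31.81; W sinα = 70.4
Σc'Δl = 88.7 kN/m; ΣN' = 189.1 kN/m; ΣW sinα = 122.6 kN/m
Resisting = 88.7 + 189.1·tan22.7° = 88.7 + 79.1 = 167.8 kN/m
FS = 167.8 / 122.6 = 1.368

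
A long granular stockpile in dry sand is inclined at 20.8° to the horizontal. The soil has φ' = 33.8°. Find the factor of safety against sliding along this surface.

For a dry cohesionless infinite slope the factor of safety is FS = tanφ' / tanβ.
FS = tan33.8° / tan20.8° = 0.6694 / 0.3799 = 1.762

FS = 1.76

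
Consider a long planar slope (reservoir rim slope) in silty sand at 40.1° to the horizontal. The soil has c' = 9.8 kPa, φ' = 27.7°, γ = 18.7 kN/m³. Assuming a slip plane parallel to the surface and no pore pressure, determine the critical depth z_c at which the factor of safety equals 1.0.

Setting FS = 1.00 in FS = [c' + γz cos²β tanφ'] / [γz sinβ cosβ] and solving for z:
z = c' / [γ cosβ (FS·sinβ − cosβ·tanφ')]
  = 9.8 / [18.7·cos40.1°·(1.00·sin40.1° − cos40.1°·tan27.7°)]
  = 9.8 / [18.7·0.7649·(1.00·0.6441 − 0.7649·0.5250)]
  = 9.8 / 3.4692 = 2.825 m

z_c = 2.82 m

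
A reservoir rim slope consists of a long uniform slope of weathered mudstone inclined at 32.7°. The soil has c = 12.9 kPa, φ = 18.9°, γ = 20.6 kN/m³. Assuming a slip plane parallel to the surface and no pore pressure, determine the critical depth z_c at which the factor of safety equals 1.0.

Setting FS = 1.00 in FS = [c + γz cos²β tanφ] / [γz sinβ cosβ] and solving for z:
z = c / [γ cosβ (FS·sinβ − cosβ·tanφ)]
  = 12.9 / [20.6·cos32.7°·(1.00·sin32.7° − cos32.7°·tan18.9°)]
  = 12.9 / [20.6·0.8415·(1.00·0.5402 − 0.8415·0.3424)]
  = 12.9 / 4.3706 = 2.952 m

z_c = 2.95 m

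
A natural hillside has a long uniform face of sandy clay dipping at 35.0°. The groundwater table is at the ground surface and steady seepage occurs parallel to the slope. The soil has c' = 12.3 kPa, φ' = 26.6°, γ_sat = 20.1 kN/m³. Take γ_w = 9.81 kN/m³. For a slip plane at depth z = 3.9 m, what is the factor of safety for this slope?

FS = 0.70

With seepage parallel to the slope and the water table at the surface, the effective normal stress on the slip plane uses the buoyant unit weight γ' = γ_sat − γ_w while the driving shear stress uses γ_sat:
FS = [c' + γ' z cos²β tanφ'] / [γ_sat z sinβ cosβ]
γ' = 20.1 − 9.81 = 10.29 kN/m³
Numerator = 12.3 + 10.29·3.9·cos²35.0°·tan26.6° = 12.3 + 10.29·3.9·0.6710·0.5008 = 25.785 kPa
Denominator = 20.1·3.9·sin35.0°·cos35.0° = 20.1·3.9·0.5736·0.8192 = 36.831 kPa
FS = 25.785 / 36.831 = 0.700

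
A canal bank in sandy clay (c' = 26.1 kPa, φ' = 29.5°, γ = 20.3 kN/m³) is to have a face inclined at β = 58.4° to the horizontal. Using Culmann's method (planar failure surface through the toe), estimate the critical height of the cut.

H_c = 30.61 m

Culmann's analysis gives the critical failure plane at α_cr = (β + φ')/2 = (58.4 + 29.5)/2 = 44.0°, and the critical height
H_c = (4c'/γ) · sinβ cosφ' / [1 − cos(β − φ')]
    = (4·26.1/20.3) · sin58.4°·cos29.5° / [1 − cos(28.9°)]
    = 5.143 · 0.8517·0.8704 / [1 − 0.8755]
    = 5.143 · 0.7413 / 0.1245
    = 30.61 m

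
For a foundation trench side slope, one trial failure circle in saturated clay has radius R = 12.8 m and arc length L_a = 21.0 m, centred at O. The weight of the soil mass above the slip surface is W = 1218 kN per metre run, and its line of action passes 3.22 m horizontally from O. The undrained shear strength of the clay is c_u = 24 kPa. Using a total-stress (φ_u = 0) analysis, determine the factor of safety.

FS = 1.64

Taking moments about the centre O, the resisting moment is provided by the undrained shear strength acting along the arc:
M_R = c_u·L_a·R = 24·21.00·12.8 = 6451.2 kN·m/m
M_D = W·d = 1218·3.22 = 3922.0 kN·m/m
FS = M_R / M_D = 6451.2 / 3922.0 = 1.645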